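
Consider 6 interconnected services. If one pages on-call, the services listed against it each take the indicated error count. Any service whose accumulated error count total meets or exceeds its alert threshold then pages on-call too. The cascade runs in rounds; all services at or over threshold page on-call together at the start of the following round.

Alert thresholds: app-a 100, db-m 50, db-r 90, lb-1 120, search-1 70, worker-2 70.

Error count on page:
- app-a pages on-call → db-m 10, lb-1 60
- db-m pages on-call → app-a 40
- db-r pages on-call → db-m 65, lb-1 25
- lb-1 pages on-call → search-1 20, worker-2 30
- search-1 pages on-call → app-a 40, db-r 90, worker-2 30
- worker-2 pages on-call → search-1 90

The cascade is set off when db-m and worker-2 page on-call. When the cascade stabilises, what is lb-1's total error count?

Round 1 — db-m, worker-2 page on-call (initial).
  app-a: +40 → 40 < 100
  search-1: +90 → 90 ≥ 70
Round 2 — search-1 pages on-call.
  app-a: +40 → 80 < 100
  db-r: +90 → 90 ≥ 90
Round 3 — db-r pages on-call.
  lb-1: +25 → 25 < 120
No further pages.

25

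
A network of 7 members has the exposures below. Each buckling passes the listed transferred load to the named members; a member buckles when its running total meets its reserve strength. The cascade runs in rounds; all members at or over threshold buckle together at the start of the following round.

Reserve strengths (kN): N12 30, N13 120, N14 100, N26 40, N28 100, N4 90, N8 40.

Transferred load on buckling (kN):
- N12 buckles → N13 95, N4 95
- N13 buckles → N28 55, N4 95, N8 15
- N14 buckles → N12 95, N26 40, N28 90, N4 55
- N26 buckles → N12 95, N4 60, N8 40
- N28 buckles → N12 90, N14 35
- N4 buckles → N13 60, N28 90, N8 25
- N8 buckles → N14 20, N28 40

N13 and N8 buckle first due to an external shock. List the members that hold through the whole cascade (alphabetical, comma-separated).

Round 1 — N13, N8 buckle (initial).
  N14: +20 → 20 < 100
  N28: +55+40 → 95 < 100
  N4: +95 → 95 ≥ 90
Round 2 — N4 buckles.
  N28: +90 → 185 ≥ 100
Round 3 — N28 buckles.
  N12: +90 → 90 ≥ 30
  N14: +35 → 55 < 100
Round 4 — N12 buckles.
No further bucklings.

N14, N26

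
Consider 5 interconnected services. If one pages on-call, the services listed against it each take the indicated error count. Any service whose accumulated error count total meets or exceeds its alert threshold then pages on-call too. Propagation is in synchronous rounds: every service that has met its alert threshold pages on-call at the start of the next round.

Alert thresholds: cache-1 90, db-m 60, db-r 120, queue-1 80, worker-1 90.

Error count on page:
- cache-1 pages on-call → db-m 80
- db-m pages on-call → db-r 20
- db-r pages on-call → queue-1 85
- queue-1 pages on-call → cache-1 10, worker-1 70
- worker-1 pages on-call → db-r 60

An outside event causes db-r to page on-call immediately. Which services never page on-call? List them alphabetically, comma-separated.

cache-1, db-m, worker-1

Round 1 — db-r pages on-call (initial).
  queue-1: +85 → 85 ≥ 80
Round 2 — queue-1 pages on-call.
  cache-1: +10 → 10 < 90
  worker-1: +70 → 70 < 90
No further pages.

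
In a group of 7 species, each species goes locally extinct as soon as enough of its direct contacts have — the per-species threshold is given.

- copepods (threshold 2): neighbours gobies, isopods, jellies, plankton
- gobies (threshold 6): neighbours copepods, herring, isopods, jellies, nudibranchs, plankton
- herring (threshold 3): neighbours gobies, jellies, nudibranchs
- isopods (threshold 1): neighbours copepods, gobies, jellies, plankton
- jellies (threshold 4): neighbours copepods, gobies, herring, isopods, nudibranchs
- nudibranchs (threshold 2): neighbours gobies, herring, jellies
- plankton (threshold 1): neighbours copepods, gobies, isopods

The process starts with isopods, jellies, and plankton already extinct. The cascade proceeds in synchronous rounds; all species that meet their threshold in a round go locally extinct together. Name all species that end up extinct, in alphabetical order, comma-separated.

Round 1 — isopods, jellies, plankton go locally extinct (initial).
Round 2 — checking thresholds:
  copepods: 3 of 4 neighbours ≥ 2, goes locally extinct.
  gobies: 3 of 6 neighbours < 6, not yet.
  herring: 1 of 3 neighbours < 3, not yet.
  nudibranchs: 1 of 3 neighbours < 2, not yet.
Round 3 — no new extinctions; cascade stops.

copepods, isopods, jellies, plankton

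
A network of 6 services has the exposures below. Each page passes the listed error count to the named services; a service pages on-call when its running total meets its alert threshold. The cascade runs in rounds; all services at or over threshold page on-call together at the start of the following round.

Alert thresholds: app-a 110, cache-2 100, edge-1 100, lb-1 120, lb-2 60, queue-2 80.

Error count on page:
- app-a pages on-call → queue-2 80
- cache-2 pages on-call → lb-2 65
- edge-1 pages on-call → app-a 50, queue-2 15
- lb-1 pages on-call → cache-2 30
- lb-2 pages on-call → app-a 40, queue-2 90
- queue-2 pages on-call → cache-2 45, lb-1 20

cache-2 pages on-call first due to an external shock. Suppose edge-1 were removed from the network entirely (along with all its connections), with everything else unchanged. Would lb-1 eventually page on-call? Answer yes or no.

With edge-1 removed:
Round 1 — cache-2 pages on-call (initial).
  lb-2: +65 → 65 ≥ 60
Round 2 — lb-2 pages on-call.
  app-a: +40 → 40 < 110
  queue-2: +90 → 90 ≥ 80
Round 3 — queue-2 pages on-call.
  lb-1: +20 → 20 < 120
No further pages.

no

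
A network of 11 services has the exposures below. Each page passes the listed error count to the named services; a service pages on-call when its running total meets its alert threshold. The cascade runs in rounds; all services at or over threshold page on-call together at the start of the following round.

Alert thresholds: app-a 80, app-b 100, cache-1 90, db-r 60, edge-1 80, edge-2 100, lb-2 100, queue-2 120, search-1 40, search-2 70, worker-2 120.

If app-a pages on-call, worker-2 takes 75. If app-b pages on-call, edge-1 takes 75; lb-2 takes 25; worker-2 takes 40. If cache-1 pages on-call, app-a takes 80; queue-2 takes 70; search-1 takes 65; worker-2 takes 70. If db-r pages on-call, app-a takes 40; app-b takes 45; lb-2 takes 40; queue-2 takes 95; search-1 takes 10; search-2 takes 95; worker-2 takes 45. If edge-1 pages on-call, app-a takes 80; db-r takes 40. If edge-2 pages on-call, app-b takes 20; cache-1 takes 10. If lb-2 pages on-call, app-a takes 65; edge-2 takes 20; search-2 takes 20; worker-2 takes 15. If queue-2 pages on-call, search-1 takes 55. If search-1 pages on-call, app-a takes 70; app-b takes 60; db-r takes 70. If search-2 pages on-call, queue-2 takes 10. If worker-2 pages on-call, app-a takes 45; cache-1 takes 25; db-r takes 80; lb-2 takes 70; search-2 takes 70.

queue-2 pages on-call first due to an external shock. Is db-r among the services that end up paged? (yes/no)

Round 1 — queue-2 pages on-call (initial).
  search-1: +55 → 55 ≥ 40
Round 2 — search-1 pages on-call.
  app-a: +70 → 70 < 80
  app-b: +60 → 60 < 100
  db-r: +70 → 70 ≥ 60
Round 3 — db-r pages on-call.
  app-a: +40 → 110 ≥ 80
  app-b: +45 → 105 ≥ 100
  lb-2: +40 → 40 < 100
  search-2: +95 → 95 ≥ 70
  worker-2: +45 → 45 < 120
Round 4 — app-a, app-b, search-2 page on-call.
  edge-1: +75 → 75 < 80
  lb-2: +25 → 65 < 100
  worker-2: +75+40 → 160 ≥ 120
Round 5 — worker-2 pages on-call.
  cache-1: +25 → 25 < 90
  lb-2: +70 → 135 ≥ 100
Round 6 — lb-2 pages on-call.
  edge-2: +20 → 20 < 100
No further pages.

yes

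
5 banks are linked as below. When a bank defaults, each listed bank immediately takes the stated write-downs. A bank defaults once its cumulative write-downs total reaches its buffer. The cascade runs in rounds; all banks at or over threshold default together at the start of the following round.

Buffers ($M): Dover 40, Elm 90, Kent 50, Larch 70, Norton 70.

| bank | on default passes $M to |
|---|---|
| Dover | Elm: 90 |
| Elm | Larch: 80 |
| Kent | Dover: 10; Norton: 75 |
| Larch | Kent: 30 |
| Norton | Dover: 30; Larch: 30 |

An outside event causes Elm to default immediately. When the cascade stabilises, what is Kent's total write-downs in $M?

Round 1 — Elm defaults (initial).
  Larch: +80 → 80 ≥ 70
Round 2 — Larch defaults.
  Kent: +30 → 30 < 50
No further defaults.

30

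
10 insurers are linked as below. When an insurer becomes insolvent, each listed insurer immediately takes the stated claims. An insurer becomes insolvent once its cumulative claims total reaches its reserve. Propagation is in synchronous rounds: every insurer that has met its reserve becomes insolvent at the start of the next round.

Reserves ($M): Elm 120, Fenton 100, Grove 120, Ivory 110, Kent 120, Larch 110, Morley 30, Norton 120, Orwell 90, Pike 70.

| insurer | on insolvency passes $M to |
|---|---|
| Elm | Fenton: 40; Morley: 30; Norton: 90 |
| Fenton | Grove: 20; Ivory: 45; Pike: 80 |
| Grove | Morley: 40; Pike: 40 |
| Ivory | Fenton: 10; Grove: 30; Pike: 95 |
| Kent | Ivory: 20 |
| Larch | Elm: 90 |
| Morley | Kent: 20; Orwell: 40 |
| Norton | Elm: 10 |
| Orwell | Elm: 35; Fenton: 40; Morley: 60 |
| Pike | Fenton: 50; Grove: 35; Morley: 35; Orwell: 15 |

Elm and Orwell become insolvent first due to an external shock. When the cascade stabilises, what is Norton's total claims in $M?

90

Round 1 — Elm, Orwell become insolvent (initial).
  Fenton: +40+40 → 80 < 100
  Morley: +30+60 → 90 ≥ 30
  Norton: +90 → 90 < 120
Round 2 — Morley becomes insolvent.
  Kent: +20 → 20 < 120
No further insolvencies.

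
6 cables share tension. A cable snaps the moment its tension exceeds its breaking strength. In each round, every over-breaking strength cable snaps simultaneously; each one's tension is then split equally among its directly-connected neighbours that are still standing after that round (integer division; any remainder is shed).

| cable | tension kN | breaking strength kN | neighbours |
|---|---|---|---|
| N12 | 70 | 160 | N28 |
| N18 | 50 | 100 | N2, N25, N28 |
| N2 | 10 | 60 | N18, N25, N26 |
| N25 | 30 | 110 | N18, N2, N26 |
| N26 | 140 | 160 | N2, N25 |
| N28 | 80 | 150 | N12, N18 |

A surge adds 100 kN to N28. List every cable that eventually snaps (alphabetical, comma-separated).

N18, N2, N25, N26, N28

Round 1 — N28 at 180 > 150. N28 snaps.
  N28 sheds 180 kN to N12, N18: 90 each.
    N12: 70+90 = 160 ≤ 160
    N18: 50+90 = 140 > 100
Round 2 — N18 snaps.
  N18 sheds 140 kN to N2, N25: 70 each.
    N2: 10+70 = 80 > 60
    N25: 30+70 = 100 ≤ 110
Round 3 — N2 snaps.
  N2 sheds 80 kN to N25, N26: 40 each.
    N25: 100+40 = 140 > 110
    N26: 140+40 = 180 > 160
Round 4 — N25, N26 snap.
  N25 sheds 140 kN: no online neighbours, lost.
  N26 sheds 180 kN: no online neighbours, lost.
No further breaks.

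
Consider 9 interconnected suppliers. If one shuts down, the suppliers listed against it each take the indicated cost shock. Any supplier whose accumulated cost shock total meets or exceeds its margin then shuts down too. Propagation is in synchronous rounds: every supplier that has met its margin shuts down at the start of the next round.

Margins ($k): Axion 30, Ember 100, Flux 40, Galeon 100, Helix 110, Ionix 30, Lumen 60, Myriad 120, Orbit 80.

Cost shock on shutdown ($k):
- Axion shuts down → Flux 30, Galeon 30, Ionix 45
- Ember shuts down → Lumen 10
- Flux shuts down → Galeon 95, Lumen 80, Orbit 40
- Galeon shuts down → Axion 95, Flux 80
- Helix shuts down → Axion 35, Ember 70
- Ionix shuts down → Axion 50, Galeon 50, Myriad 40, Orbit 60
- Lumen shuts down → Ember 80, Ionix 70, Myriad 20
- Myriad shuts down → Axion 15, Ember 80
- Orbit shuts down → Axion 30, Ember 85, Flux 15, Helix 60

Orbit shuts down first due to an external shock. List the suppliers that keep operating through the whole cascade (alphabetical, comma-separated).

Round 1 — Orbit shuts down (initial).
  Axion: +30 → 30 ≥ 30
  Ember: +85 → 85 < 100
  Flux: +15 → 15 < 40
  Helix: +60 → 60 < 110
Round 2 — Axion shuts down.
  Flux: +30 → 45 ≥ 40
  Galeon: +30 → 30 < 100
  Ionix: +45 → 45 ≥ 30
Round 3 — Flux, Ionix shut down.
  Galeon: +95+50 → 175 ≥ 100
  Lumen: +80 → 80 ≥ 60
  Myriad: +40 → 40 < 120
Round 4 — Galeon, Lumen shut down.
  Ember: +80 → 165 ≥ 100
  Myriad: +20 → 60 < 120
Round 5 — Ember shuts down.
No further shutdowns.

Helix, Myriad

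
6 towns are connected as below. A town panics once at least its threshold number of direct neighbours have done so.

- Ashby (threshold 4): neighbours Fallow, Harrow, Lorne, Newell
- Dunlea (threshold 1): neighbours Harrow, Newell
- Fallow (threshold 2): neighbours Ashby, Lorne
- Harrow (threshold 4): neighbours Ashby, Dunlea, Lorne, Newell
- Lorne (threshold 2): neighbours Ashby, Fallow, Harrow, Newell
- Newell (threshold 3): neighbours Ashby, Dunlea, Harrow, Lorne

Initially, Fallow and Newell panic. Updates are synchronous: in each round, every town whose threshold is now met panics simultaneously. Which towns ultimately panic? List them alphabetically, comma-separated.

Dunlea, Fallow, Lorne, Newell

Round 1 — Fallow, Newell panic (initial).
Round 2 — checking thresholds:
  Ashby: 2 of 4 neighbours < 4, below threshold.
  Dunlea: 1 of 2 neighbours ≥ 1, panics.
  Harrow: 1 of 4 neighbours < 4, below threshold.
  Lorne: 2 of 4 neighbours ≥ 2, panics.
Round 3 — no new panics; cascade stops.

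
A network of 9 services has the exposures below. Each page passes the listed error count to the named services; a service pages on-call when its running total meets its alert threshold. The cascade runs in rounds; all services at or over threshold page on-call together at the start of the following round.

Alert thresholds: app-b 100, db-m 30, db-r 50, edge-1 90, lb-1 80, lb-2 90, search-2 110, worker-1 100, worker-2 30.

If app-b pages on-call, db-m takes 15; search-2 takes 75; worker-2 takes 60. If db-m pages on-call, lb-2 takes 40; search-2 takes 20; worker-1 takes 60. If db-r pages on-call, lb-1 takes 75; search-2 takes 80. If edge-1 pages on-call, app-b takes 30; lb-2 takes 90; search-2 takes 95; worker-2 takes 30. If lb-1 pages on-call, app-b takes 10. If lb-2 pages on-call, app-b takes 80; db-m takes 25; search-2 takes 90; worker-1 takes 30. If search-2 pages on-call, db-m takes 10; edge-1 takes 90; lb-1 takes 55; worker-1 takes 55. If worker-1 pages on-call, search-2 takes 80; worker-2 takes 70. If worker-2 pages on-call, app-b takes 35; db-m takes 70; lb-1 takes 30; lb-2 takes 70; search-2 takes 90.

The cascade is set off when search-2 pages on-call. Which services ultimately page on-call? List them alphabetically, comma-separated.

app-b, db-m, edge-1, lb-1, lb-2, search-2, worker-1, worker-2

Round 1 — search-2 pages on-call (initial).
  db-m: +10 → 10 < 30
  edge-1: +90 → 90 ≥ 90
  lb-1: +55 → 55 < 80
  worker-1: +55 → 55 < 100
Round 2 — edge-1 pages on-call.
  app-b: +30 → 30 < 100
  lb-2: +90 → 90 ≥ 90
  worker-2: +30 → 30 ≥ 30
Round 3 — lb-2, worker-2 page on-call.
  app-b: +80+35 → 145 ≥ 100
  db-m: +25+70 → 105 ≥ 30
  lb-1: +30 → 85 ≥ 80
  worker-1: +30 → 85 < 100
Round 4 — app-b, db-m, lb-1 page on-call.
  worker-1: +60 → 145 ≥ 100
Round 5 — worker-1 pages on-call.
No further pages.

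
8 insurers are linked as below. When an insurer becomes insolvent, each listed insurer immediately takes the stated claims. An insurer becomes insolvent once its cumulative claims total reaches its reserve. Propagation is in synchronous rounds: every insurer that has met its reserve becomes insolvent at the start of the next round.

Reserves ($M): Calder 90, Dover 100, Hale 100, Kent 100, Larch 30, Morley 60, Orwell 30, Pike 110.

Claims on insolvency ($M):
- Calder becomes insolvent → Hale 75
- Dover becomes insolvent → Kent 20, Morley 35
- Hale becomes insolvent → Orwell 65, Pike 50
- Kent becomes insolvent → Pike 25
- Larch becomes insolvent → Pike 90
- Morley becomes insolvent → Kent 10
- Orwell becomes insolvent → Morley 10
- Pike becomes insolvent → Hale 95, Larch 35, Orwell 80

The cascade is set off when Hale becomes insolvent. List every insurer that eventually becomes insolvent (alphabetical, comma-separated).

Round 1 — Hale becomes insolvent (initial).
  Orwell: +65 → 65 ≥ 30
  Pike: +50 → 50 < 110
Round 2 — Orwell becomes insolvent.
  Morley: +10 → 10 < 60
No further insolvencies.

Hale, Orwell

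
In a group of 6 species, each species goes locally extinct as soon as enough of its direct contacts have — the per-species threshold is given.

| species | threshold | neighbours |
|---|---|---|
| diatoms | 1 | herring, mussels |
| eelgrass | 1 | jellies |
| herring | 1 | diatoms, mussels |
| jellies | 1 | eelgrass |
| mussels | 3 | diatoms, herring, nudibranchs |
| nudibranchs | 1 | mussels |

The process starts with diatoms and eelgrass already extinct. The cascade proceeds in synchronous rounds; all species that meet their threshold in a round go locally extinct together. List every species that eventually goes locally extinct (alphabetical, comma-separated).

diatoms, eelgrass, herring, jellies

Round 1 — diatoms, eelgrass go locally extinct (initial).
Round 2 — checking thresholds:
  herring: 1 of 2 neighbours ≥ 1, goes locally extinct.
  jellies: 1 of 1 neighbours ≥ 1, goes locally extinct.
  mussels: 1 of 3 neighbours < 3, below threshold.
Round 3 — no new extinctions; cascade stops.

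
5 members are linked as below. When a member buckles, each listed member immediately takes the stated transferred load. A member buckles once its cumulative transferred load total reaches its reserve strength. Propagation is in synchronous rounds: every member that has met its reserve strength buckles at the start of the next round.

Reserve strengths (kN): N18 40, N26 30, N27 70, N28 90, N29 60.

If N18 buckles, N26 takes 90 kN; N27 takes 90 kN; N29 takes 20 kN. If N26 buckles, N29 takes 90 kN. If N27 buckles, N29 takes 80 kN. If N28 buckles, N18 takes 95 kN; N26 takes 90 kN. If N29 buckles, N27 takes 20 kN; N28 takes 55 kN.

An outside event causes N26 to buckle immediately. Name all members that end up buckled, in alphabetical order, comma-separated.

N26, N29

Round 1 — N26 buckles (initial).
  N29: +90 → 90 ≥ 60
Round 2 — N29 buckles.
  N27: +20 → 20 < 70
  N28: +55 → 55 < 90
No further bucklings.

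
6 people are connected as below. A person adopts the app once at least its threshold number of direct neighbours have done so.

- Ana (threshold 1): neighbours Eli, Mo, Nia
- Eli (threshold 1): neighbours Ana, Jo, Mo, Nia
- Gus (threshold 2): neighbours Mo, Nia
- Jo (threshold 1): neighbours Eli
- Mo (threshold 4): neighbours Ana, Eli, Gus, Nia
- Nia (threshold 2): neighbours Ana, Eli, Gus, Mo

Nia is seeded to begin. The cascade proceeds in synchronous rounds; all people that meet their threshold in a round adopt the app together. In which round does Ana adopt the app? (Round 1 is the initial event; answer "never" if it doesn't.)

Round 1 — Nia adopts the app (initial).
Round 2 — checking thresholds:
  Ana: 1 of 3 neighbours ≥ 1, adopts the app.
  Eli: 1 of 4 neighbours ≥ 1, adopts the app.
  Gus: 1 of 2 neighbours < 2, below threshold.
  Mo: 1 of 4 neighbours < 4, below threshold.
Round 3 — checking thresholds:
  Gus: 1 of 2 neighbours < 2, below threshold.
  Jo: 1 of 1 neighbours ≥ 1, adopts the app.
  Mo: 3 of 4 neighbours < 4, below threshold.
Round 4 — no new adoptions; cascade stops.

2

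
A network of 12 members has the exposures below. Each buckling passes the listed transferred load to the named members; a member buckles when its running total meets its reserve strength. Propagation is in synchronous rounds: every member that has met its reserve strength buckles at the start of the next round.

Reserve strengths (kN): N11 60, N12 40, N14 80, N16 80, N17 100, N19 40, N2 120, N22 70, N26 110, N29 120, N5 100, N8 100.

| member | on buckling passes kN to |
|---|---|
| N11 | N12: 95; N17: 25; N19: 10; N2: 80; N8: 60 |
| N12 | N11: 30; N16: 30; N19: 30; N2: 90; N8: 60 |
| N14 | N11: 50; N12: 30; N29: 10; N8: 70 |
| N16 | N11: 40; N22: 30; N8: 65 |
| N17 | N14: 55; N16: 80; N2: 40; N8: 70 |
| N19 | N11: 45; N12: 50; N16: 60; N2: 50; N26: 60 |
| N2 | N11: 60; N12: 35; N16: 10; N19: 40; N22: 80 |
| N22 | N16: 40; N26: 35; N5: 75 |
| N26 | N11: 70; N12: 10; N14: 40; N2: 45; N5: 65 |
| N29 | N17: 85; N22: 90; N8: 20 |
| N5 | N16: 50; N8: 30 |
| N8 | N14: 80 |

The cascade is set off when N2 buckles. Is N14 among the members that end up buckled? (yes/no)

yes

Round 1 — N2 buckles (initial).
  N11: +60 → 60 ≥ 60
  N12: +35 → 35 < 40
  N16: +10 → 10 < 80
  N19: +40 → 40 ≥ 40
  N22: +80 → 80 ≥ 70
Round 2 — N11, N19, N22 buckle.
  N12: +95+50 → 180 ≥ 40
  N16: +60+40 → 110 ≥ 80
  N17: +25 → 25 < 100
  N26: +60+35 → 95 < 110
  N5: +75 → 75 < 100
  N8: +60 → 60 < 100
Round 3 — N12, N16 buckle.
  N8: +60+65 → 185 ≥ 100
Round 4 — N8 buckles.
  N14: +80 → 80 ≥ 80
Round 5 — N14 buckles.
  N29: +10 → 10 < 120
No further bucklings.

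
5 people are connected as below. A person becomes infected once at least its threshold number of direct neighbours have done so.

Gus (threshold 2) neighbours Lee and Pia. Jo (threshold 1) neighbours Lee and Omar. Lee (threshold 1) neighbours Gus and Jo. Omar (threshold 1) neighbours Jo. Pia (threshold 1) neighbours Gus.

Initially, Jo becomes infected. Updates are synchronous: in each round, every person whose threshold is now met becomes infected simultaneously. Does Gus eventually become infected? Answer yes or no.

no

Round 1 — Jo becomes infected (initial).
Round 2 — checking thresholds:
  Lee: 1 of 2 neighbours ≥ 1, becomes infected.
  Omar: 1 of 1 neighbours ≥ 1, becomes infected.
Round 3 — no new infections; cascade stops.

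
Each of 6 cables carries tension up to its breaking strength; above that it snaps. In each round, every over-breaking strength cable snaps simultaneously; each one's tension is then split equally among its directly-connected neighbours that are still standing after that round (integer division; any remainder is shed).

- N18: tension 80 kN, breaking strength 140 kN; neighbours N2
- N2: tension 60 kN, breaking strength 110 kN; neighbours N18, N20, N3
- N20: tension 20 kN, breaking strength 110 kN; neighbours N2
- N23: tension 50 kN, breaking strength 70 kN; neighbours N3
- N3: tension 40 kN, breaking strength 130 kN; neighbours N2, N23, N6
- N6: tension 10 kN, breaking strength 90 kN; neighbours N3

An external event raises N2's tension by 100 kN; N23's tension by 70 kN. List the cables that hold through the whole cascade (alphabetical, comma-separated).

N18, N20

Round 1 — N2 at 160 > 110; N23 at 120 > 70. N2, N23 snap.
  N2 sheds 160 kN to N18, N20, N3: 53 each (1 lost).
    N18: 80+53 = 133 ≤ 140
    N20: 20+53 = 73 ≤ 110
    N3: 40+53 = 93 ≤ 130
  N23 sheds 120 kN to N3: 120 each.
    N3: 93+120 = 213 > 130
Round 2 — N3 snaps.
  N3 sheds 213 kN to N6: 213 each.
    N6: 10+213 = 223 > 90
Round 3 — N6 snaps.
  N6 sheds 223 kN: no online neighbours, lost.
No further breaks.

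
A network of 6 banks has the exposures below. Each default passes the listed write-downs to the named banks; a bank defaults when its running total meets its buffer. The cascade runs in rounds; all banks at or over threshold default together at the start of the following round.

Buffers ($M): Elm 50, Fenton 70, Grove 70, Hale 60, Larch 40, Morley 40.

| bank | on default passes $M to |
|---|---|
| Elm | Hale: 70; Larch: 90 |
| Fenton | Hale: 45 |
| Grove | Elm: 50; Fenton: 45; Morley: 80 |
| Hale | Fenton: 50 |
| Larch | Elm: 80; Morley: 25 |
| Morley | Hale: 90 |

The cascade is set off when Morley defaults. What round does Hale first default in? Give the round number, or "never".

Round 1 — Morley defaults (initial).
  Hale: +90 → 90 ≥ 60
Round 2 — Hale defaults.
  Fenton: +50 → 50 < 70
No further defaults.

2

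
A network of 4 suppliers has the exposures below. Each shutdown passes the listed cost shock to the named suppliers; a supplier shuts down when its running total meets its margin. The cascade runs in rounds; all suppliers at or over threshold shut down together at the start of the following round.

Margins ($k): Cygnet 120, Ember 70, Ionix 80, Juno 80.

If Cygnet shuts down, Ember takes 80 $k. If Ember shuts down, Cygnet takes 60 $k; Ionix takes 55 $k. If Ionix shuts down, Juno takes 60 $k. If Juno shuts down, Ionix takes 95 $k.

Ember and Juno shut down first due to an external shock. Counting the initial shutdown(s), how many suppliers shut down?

Round 1 — Ember, Juno shut down (initial).
  Cygnet: +60 → 60 < 120
  Ionix: +55+95 → 150 ≥ 80
Round 2 — Ionix shuts down.
No further shutdowns.

3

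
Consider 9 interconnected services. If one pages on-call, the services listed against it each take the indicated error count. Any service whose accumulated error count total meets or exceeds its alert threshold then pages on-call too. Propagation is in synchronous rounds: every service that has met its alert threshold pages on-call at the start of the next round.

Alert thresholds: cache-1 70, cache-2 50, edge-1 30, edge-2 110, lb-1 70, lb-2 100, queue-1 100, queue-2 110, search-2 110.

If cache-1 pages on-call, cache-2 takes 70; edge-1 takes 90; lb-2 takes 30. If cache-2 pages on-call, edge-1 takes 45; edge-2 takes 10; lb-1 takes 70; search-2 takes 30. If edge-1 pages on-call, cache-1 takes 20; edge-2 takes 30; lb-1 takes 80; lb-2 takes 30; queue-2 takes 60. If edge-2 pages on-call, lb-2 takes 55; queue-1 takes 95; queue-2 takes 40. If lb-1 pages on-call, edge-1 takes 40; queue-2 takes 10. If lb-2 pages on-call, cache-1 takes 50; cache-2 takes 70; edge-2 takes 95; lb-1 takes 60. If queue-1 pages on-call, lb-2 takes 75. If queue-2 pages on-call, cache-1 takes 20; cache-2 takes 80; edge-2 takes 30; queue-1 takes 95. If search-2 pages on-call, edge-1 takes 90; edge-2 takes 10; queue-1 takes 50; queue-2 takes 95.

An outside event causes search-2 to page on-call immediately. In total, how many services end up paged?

Round 1 — search-2 pages on-call (initial).
  edge-1: +90 → 90 ≥ 30
  edge-2: +10 → 10 < 110
  queue-1: +50 → 50 < 100
  queue-2: +95 → 95 < 110
Round 2 — edge-1 pages on-call.
  cache-1: +20 → 20 < 70
  edge-2: +30 → 40 < 110
  lb-1: +80 → 80 ≥ 70
  lb-2: +30 → 30 < 100
  queue-2: +60 → 155 ≥ 110
Round 3 — lb-1, queue-2 page on-call.
  cache-1: +20 → 40 < 70
  cache-2: +80 → 80 ≥ 50
  edge-2: +30 → 70 < 110
  queue-1: +95 → 145 ≥ 100
Round 4 — cache-2, queue-1 page on-call.
  edge-2: +10 → 80 < 110
  lb-2: +75 → 105 ≥ 100
Round 5 — lb-2 pages on-call.
  cache-1: +50 → 90 ≥ 70
  edge-2: +95 → 175 ≥ 110
Round 6 — cache-1, edge-2 page on-call.
No further pages.

9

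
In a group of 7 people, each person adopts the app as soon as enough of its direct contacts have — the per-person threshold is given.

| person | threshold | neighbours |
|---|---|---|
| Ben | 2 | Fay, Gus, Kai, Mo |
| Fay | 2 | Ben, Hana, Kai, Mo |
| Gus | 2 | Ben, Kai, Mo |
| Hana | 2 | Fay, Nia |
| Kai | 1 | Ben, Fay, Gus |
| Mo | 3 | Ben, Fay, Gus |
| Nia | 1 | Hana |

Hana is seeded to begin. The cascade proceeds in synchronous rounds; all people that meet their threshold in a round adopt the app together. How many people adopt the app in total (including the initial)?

Round 1 — Hana adopts the app (initial).
Round 2 — checking thresholds:
  Fay: 1 of 4 neighbours < 2, not yet.
  Nia: 1 of 1 neighbours ≥ 1, adopts the app.
Round 3 — no new adoptions; cascade stops.

2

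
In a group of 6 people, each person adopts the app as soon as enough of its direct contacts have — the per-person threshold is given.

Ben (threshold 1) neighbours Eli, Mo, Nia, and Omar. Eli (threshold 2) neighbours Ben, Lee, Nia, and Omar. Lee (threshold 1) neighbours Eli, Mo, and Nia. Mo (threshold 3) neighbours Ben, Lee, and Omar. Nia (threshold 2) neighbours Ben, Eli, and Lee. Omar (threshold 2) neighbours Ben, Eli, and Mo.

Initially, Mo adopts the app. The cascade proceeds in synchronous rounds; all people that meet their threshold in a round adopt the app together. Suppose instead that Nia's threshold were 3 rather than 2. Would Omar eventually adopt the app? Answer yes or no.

yes

With Nia's threshold at 3:
Round 1 — Mo adopts the app (initial).
Round 2 — checking thresholds:
  Ben: 1 of 4 neighbours ≥ 1, adopts the app.
  Lee: 1 of 3 neighbours ≥ 1, adopts the app.
  Omar: 1 of 3 neighbours < 2, below threshold.
Round 3 — checking thresholds:
  Eli: 2 of 4 neighbours ≥ 2, adopts the app.
  Nia: 2 of 3 neighbours < 3, below threshold.
  Omar: 2 of 3 neighbours ≥ 2, adopts the app.
Round 4 — checking thresholds:
  Nia: 3 of 3 neighbours ≥ 3, adopts the app.
Round 5 — no new adoptions; cascade stops.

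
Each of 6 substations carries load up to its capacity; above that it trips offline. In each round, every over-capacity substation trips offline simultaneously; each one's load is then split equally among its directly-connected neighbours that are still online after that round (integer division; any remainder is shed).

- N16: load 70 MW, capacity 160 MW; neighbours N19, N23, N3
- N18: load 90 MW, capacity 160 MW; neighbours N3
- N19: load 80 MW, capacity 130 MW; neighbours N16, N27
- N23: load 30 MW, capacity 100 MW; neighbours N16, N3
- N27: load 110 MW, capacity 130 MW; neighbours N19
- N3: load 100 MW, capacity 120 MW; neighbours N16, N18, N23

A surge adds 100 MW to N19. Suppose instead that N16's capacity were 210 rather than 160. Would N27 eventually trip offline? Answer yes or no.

With N16's capacity at 210:
Round 1 — N19 at 180 > 130. N19 trips offline.
  N19 sheds 180 MW to N16, N27: 90 each.
    N16: 70+90 = 160 ≤ 210
    N27: 110+90 = 200 > 130
Round 2 — N27 trips offline.
  N27 sheds 200 MW: no online neighbours, lost.
No further trips.

yes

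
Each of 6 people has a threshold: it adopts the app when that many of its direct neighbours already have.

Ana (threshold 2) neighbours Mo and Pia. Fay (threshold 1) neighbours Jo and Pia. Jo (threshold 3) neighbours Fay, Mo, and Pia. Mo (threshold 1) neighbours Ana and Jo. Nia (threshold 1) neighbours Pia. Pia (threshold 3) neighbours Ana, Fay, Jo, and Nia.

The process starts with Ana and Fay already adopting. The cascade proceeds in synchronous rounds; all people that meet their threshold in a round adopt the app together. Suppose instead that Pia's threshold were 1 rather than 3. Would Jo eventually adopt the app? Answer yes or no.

yes

With Pia's threshold at 1:
Round 1 — Ana, Fay adopt the app (initial).
Round 2 — checking thresholds:
  Jo: 1 of 3 neighbours < 3, not yet.
  Mo: 1 of 2 neighbours ≥ 1, adopts the app.
  Pia: 2 of 4 neighbours ≥ 1, adopts the app.
Round 3 — checking thresholds:
  Jo: 3 of 3 neighbours ≥ 3, adopts the app.
  Nia: 1 of 1 neighbours ≥ 1, adopts the app.
Round 4 — no new adoptions; cascade stops.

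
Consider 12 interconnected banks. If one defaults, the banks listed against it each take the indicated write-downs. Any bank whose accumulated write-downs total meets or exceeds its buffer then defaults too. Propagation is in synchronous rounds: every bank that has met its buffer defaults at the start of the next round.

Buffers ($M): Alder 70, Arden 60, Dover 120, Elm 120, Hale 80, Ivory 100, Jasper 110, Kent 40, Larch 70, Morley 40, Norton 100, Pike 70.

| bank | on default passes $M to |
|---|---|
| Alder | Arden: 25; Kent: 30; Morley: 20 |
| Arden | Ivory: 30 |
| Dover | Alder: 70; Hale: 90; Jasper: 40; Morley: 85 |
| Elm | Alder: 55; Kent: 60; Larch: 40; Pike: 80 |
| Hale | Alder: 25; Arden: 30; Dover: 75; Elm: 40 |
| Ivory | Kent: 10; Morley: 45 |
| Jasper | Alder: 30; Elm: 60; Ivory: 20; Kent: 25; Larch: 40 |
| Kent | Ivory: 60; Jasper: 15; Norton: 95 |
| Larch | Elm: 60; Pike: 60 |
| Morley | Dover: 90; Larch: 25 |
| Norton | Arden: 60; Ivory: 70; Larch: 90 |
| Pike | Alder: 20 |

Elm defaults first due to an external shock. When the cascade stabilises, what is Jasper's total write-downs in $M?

15

Round 1 — Elm defaults (initial).
  Alder: +55 → 55 < 70
  Kent: +60 → 60 ≥ 40
  Larch: +40 → 40 < 70
  Pike: +80 → 80 ≥ 70
Round 2 — Kent, Pike default.
  Alder: +20 → 75 ≥ 70
  Ivory: +60 → 60 < 100
  Jasper: +15 → 15 < 110
  Norton: +95 → 95 < 100
Round 3 — Alder defaults.
  Arden: +25 → 25 < 60
  Morley: +20 → 20 < 40
No further defaults.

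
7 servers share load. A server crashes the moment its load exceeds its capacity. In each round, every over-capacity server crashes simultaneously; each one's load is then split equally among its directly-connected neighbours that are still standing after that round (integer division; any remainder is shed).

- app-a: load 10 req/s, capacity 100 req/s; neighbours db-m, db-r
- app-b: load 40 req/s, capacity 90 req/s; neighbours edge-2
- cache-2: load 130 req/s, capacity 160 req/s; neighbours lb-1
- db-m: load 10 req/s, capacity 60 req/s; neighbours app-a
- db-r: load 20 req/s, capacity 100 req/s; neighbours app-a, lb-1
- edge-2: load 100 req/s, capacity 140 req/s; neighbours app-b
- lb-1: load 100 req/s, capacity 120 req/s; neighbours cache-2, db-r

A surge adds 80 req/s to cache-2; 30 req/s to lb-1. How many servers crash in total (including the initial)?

Round 1 — cache-2 at 210 > 160; lb-1 at 130 > 120. cache-2, lb-1 crash.
  cache-2 sheds 210 req/s: no online neighbours, lost.
  lb-1 sheds 130 req/s to db-r: 130 each.
    db-r: 20+130 = 150 > 100
Round 2 — db-r crashes.
  db-r sheds 150 req/s to app-a: 150 each.
    app-a: 10+150 = 160 > 100
Round 3 — app-a crashes.
  app-a sheds 160 req/s to db-m: 160 each.
    db-m: 10+160 = 170 > 60
Round 4 — db-m crashes.
  db-m sheds 170 req/s: no online neighbours, lost.
No further crashes.

5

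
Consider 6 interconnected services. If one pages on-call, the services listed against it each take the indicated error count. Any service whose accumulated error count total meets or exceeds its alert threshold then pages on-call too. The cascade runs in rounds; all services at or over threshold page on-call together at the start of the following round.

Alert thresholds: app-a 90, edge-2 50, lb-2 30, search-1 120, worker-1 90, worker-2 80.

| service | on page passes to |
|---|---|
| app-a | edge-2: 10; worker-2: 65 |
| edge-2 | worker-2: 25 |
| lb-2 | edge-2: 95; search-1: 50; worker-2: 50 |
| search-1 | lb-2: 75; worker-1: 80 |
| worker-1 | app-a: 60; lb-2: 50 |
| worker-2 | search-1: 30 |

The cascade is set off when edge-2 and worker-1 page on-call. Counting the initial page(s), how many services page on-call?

3

Round 1 — edge-2, worker-1 page on-call (initial).
  app-a: +60 → 60 < 90
  lb-2: +50 → 50 ≥ 30
  worker-2: +25 → 25 < 80
Round 2 — lb-2 pages on-call.
  search-1: +50 → 50 < 120
  worker-2: +50 → 75 < 80
No further pages.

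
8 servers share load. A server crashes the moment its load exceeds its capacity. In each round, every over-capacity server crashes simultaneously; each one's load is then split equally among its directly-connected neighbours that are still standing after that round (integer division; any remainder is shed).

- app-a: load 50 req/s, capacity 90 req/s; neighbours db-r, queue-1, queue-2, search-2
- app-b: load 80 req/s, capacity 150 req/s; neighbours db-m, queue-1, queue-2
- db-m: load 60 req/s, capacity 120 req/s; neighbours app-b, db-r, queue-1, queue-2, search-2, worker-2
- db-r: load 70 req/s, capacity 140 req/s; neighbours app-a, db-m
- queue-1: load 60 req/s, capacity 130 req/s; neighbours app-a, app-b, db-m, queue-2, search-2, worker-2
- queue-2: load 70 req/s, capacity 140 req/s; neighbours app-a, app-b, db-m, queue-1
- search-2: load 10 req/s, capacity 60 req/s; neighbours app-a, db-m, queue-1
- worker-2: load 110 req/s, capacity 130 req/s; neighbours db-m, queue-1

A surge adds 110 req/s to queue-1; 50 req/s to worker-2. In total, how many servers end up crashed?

Round 1 — queue-1 at 170 > 130; worker-2 at 160 > 130. queue-1, worker-2 crash.
  queue-1 sheds 170 req/s to app-a, app-b, db-m, queue-2, search-2: 34 each.
    app-a: 50+34 = 84 ≤ 90
    app-b: 80+34 = 114 ≤ 150
    db-m: 60+34 = 94 ≤ 120
    queue-2: 70+34 = 104 ≤ 140
    search-2: 10+34 = 44 ≤ 60
  worker-2 sheds 160 req/s to db-m: 160 each.
    db-m: 94+160 = 254 > 120
Round 2 — db-m crashes.
  db-m sheds 254 req/s to app-b, db-r, queue-2, search-2: 63 each (2 lost).
    app-b: 114+63 = 177 > 150
    db-r: 70+63 = 133 ≤ 140
    queue-2: 104+63 = 167 > 140
    search-2: 44+63 = 107 > 60
Round 3 — app-b, queue-2, search-2 crash.
  app-b sheds 177 req/s: no online neighbours, lost.
  queue-2 sheds 167 req/s to app-a: 167 each.
    app-a: 84+167 = 251 > 90
  search-2 sheds 107 req/s to app-a: 107 each.
    app-a: 251+107 = 358 > 90
Round 4 — app-a crashes.
  app-a sheds 358 req/s to db-r: 358 each.
    db-r: 133+358 = 491 > 140
Round 5 — db-r crashes.
  db-r sheds 491 req/s: no online neighbours, lost.
No further crashes.

8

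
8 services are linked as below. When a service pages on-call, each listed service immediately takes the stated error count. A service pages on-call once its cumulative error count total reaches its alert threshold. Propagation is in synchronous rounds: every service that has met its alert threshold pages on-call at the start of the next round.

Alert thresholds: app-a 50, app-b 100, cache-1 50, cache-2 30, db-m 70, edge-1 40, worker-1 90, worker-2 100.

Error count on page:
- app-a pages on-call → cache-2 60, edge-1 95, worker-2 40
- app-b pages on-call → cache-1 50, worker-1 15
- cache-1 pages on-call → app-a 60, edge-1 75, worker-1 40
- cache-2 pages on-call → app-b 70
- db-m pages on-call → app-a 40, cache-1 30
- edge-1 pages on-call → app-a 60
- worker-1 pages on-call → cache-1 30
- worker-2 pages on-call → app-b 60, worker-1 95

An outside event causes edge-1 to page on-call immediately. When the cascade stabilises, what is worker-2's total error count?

Round 1 — edge-1 pages on-call (initial).
  app-a: +60 → 60 ≥ 50
Round 2 — app-a pages on-call.
  cache-2: +60 → 60 ≥ 30
  worker-2: +40 → 40 < 100
Round 3 — cache-2 pages on-call.
  app-b: +70 → 70 < 100
No further pages.

40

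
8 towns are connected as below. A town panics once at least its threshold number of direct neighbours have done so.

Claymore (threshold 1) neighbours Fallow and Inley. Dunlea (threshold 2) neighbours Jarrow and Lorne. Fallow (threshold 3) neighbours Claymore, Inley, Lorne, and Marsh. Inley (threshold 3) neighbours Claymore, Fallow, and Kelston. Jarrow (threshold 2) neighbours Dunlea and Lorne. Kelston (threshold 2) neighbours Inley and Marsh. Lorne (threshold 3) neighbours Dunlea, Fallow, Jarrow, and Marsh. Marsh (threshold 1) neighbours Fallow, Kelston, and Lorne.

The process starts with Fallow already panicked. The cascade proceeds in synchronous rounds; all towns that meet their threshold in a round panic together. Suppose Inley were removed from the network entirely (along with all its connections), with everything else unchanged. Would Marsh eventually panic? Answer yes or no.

yes

With Inley removed:
Round 1 — Fallow panics (initial).
Round 2 — checking thresholds:
  Claymore: 1 of 1 neighbours ≥ 1, panics.
  Lorne: 1 of 4 neighbours < 3, holds.
  Marsh: 1 of 3 neighbours ≥ 1, panics.
Round 3 — no new panics; cascade stops.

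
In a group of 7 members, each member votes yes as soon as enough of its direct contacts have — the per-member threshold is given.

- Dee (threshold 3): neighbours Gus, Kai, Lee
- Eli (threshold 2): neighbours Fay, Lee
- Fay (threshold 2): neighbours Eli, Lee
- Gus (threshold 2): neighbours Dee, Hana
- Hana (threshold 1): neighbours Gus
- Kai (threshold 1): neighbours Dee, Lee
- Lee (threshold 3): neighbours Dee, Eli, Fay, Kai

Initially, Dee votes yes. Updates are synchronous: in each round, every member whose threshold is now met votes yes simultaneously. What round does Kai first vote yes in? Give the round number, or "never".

Round 1 — Dee votes yes (initial).
Round 2 — checking thresholds:
  Gus: 1 of 2 neighbours < 2, holds.
  Kai: 1 of 2 neighbours ≥ 1, votes yes.
  Lee: 1 of 4 neighbours < 3, holds.
Round 3 — no new yes votes; cascade stops.

2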